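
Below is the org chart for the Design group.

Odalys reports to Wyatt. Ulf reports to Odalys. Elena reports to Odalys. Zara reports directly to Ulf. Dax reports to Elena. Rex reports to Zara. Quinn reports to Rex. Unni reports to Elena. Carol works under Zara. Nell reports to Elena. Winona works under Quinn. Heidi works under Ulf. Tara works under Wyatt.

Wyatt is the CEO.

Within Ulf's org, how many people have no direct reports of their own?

The people in Ulf's organization with no one reporting to them are Heidi, Carol, Winona. That is 3.

3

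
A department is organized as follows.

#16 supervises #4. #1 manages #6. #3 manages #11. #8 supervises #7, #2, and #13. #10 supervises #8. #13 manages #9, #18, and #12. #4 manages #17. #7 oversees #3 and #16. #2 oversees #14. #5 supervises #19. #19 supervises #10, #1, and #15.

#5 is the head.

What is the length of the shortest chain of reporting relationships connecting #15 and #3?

#15 is 1 level below #19, and #3 is 4 levels below #19 (their lowest common manager). The shortest path runs up from #15 to #19 and back down to #3: 1 + 4 = 5 links.

5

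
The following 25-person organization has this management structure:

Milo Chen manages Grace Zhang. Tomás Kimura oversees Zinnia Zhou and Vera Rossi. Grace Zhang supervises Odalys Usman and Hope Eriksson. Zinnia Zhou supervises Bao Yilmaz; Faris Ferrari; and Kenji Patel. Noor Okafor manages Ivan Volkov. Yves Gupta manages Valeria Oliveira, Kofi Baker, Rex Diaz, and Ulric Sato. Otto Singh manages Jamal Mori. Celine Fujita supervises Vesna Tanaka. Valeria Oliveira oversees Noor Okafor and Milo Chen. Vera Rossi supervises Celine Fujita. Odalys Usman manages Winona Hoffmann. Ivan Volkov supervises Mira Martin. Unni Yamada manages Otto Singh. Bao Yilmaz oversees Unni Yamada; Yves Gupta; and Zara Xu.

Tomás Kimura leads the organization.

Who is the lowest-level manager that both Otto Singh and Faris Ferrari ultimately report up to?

Zinnia Zhou

Otto Singh's chain of managers is Unni Yamada, Bao Yilmaz, Zinnia Zhou, Tomás Kimura. Faris Ferrari's chain of managers is Zinnia Zhou, Tomás Kimura. The first manager that appears in both chains is Zinnia Zhou.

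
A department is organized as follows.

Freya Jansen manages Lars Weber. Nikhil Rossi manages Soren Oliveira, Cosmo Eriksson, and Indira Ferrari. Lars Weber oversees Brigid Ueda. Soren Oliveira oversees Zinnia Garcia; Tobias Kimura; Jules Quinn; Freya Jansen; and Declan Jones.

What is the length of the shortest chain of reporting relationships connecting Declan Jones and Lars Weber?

Declan Jones is 1 level below Soren Oliveira, and Lars Weber is 2 levels below Soren Oliveira (their lowest common manager). The shortest path runs up from Declan Jones to Soren Oliveira and back down to Lars Weber: 1 + 2 = 3 links.

3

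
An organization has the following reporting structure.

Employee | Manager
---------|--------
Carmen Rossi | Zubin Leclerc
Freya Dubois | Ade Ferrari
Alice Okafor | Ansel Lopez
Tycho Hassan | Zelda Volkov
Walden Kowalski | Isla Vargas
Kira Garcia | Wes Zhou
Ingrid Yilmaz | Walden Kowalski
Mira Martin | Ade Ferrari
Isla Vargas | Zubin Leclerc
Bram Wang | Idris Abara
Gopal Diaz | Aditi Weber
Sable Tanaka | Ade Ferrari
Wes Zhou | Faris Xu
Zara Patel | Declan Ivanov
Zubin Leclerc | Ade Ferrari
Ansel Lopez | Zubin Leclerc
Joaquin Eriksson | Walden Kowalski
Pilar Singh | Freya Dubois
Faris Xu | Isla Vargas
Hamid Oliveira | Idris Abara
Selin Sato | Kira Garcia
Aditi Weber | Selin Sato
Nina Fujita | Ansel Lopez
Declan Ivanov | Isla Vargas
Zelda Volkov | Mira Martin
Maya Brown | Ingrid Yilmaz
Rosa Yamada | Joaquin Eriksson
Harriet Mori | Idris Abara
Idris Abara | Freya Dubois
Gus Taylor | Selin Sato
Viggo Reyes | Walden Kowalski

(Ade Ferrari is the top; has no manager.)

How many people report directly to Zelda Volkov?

1

Zelda Volkov directly manages Tycho Hassan. That is 1 direct report.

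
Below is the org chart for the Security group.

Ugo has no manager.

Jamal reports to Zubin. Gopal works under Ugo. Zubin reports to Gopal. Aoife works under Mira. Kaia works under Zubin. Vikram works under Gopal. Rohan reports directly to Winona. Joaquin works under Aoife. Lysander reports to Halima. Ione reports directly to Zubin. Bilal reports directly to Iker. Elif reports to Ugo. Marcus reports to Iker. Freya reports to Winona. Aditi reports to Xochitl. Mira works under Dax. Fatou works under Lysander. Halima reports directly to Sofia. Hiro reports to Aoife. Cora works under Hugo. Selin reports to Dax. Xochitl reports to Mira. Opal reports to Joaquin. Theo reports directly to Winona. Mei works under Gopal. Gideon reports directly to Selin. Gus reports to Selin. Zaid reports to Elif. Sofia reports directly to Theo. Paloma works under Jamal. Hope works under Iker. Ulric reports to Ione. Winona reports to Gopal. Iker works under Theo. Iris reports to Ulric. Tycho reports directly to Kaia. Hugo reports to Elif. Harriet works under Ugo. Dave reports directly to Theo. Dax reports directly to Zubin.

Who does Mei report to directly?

Mei reports directly to Gopal.

Gopal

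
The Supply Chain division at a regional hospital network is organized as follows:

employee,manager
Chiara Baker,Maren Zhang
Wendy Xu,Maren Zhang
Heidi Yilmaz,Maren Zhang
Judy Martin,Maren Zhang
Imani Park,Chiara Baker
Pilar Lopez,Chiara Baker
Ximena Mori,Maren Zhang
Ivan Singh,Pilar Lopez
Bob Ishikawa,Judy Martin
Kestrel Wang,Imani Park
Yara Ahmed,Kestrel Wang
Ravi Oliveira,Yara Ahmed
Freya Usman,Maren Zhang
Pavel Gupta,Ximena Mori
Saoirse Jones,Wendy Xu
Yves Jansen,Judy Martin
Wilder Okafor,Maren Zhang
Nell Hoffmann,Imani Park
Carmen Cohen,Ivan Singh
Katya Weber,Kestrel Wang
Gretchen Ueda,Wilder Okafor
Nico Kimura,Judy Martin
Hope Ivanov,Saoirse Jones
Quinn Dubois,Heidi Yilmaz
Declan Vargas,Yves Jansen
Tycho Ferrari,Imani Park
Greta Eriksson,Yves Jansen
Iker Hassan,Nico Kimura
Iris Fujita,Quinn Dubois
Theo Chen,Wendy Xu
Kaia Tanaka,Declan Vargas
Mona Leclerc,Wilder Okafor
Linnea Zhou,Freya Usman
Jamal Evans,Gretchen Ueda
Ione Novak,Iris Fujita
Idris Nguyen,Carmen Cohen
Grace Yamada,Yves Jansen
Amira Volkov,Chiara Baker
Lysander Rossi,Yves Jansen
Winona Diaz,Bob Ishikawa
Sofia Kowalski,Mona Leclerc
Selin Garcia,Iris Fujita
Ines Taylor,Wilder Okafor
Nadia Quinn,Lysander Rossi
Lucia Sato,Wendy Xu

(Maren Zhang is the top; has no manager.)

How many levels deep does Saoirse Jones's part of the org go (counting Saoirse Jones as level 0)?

The longest chain under Saoirse Jones runs Saoirse Jones → Hope Ivanov, which is 1 level below Saoirse Jones.

1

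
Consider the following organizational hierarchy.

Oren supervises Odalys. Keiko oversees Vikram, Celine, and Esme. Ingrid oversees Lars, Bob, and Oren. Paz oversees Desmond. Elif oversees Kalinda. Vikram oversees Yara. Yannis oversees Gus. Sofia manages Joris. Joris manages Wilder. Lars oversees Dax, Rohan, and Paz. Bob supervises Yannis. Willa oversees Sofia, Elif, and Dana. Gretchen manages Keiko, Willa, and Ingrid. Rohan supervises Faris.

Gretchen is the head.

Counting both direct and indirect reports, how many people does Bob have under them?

Bob directly manages Yannis. Under Yannis: Gus (1). That's 2 in total.

2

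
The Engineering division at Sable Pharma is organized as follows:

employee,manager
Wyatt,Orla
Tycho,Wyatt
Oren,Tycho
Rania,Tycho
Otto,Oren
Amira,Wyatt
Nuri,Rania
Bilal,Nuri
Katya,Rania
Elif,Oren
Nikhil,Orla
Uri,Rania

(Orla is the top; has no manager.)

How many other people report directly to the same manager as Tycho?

1

Tycho reports to Wyatt. Wyatt's other direct reports are Amira — 1 peer.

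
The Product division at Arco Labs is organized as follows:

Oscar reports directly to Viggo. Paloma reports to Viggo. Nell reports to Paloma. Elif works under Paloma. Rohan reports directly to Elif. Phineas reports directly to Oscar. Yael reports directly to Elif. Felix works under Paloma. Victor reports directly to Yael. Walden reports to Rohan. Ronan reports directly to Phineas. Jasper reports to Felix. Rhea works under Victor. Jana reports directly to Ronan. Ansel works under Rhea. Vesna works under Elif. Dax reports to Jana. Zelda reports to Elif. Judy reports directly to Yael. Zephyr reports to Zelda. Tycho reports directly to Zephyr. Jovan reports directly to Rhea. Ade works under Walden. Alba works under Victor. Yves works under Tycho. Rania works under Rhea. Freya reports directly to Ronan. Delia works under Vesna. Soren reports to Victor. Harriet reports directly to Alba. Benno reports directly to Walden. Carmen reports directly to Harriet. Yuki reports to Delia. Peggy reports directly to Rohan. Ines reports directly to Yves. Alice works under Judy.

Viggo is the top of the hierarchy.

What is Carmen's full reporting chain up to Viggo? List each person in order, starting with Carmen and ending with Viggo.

Carmen reports to Harriet. Harriet reports to Alba. Alba reports to Victor. Victor reports to Yael. Yael reports to Elif. Elif reports to Paloma. Paloma reports to Viggo. Viggo is at the top.

Carmen -> Harriet -> Alba -> Victor -> Yael -> Elif -> Paloma -> Viggo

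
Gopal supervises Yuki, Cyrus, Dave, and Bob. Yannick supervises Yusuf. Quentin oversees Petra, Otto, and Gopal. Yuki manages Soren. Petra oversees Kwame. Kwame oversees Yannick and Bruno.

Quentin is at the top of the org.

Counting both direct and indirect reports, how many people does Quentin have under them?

12

Quentin directly manages Gopal, Petra, Otto. Under Gopal: Bob, Dave, Cyrus, Yuki, Soren (5). Under Petra: Kwame, Bruno, Yannick, Yusuf (4). Otto has no reports. So Quentin's organization is 3 direct reports plus everyone under them: 6 + 5 + 1 = 12.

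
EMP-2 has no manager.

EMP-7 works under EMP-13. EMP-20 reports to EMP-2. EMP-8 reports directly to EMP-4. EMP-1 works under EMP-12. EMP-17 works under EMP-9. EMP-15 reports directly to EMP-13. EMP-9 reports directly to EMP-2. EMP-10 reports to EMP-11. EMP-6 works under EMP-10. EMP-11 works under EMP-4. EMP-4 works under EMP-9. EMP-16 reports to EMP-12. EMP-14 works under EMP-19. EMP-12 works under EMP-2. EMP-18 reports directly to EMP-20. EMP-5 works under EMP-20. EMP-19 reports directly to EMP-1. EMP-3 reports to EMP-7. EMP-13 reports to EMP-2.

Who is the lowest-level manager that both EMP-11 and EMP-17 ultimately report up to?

EMP-11's chain of managers is EMP-4, EMP-9, EMP-2. EMP-17's chain of managers is EMP-9, EMP-2. The first manager that appears in both chains is EMP-9.

EMP-9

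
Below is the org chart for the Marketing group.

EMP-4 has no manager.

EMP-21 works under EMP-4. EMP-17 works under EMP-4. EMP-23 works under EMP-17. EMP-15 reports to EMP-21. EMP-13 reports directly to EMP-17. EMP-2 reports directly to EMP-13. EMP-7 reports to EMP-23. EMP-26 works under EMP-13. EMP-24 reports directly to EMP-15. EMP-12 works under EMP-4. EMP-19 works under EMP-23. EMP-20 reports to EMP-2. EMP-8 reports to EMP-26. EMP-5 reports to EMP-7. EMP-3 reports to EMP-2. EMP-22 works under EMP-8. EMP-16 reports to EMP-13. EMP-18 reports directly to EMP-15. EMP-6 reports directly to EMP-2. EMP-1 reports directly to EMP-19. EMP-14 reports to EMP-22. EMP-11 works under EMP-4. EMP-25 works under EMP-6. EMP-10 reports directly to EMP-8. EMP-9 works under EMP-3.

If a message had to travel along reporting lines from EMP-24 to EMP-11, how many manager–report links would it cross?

4

EMP-24 is 3 levels below EMP-4, and EMP-11 is 1 level below EMP-4 (their lowest common manager). The shortest path runs up from EMP-24 to EMP-4 and back down to EMP-11: 3 + 1 = 4 links.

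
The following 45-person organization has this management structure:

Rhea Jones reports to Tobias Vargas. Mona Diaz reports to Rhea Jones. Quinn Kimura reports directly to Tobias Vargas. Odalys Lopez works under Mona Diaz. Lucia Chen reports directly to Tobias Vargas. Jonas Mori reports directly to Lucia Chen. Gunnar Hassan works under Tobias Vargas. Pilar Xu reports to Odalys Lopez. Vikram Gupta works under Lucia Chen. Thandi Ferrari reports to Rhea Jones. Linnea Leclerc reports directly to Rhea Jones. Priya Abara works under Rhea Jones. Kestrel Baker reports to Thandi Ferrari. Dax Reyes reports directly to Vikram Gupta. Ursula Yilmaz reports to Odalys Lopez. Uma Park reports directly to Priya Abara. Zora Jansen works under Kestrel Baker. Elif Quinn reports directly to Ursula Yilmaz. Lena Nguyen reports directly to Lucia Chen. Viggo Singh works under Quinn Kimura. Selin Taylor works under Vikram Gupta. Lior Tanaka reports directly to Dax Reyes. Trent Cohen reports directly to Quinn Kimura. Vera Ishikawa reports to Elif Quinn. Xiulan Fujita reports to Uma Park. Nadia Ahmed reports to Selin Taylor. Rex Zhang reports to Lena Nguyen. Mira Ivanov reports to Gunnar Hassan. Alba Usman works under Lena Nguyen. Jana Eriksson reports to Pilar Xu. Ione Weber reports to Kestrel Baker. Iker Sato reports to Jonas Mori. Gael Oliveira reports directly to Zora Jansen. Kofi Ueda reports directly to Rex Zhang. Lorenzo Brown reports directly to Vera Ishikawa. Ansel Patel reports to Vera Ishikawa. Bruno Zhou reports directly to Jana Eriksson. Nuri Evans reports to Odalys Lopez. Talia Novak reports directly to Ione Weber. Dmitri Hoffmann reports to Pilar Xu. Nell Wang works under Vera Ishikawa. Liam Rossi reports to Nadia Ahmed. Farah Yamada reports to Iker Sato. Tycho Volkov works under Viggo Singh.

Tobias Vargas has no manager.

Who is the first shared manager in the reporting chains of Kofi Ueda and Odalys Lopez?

Kofi Ueda's chain of managers is Rex Zhang, Lena Nguyen, Lucia Chen, Tobias Vargas. Odalys Lopez's chain of managers is Mona Diaz, Rhea Jones, Tobias Vargas. The first manager that appears in both chains is Tobias Vargas.

Tobias Vargas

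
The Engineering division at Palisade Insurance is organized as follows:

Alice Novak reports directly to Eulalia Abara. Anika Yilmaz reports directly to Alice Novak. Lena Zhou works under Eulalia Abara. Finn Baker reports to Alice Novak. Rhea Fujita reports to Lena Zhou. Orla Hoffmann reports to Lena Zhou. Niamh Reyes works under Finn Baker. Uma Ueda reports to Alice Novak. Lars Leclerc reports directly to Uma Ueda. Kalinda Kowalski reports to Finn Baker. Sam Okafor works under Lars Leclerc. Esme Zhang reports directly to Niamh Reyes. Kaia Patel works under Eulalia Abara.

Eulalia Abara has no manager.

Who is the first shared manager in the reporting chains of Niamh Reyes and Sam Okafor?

Niamh Reyes's chain of managers is Finn Baker, Alice Novak, Eulalia Abara. Sam Okafor's chain of managers is Lars Leclerc, Uma Ueda, Alice Novak, Eulalia Abara. The first manager that appears in both chains is Alice Novak.

Alice Novak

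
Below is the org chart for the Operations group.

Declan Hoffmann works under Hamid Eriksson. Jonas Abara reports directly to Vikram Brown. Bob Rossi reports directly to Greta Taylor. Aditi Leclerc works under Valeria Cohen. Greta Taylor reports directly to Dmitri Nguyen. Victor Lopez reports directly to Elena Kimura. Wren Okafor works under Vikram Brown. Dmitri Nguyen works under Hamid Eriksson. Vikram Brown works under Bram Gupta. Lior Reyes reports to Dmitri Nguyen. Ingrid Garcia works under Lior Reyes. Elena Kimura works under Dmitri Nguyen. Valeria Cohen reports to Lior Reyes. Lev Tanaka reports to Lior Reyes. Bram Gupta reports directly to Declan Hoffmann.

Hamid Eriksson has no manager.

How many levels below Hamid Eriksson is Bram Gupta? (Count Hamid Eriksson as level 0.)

2

Chain from Bram Gupta up to Hamid Eriksson: Bram Gupta → Declan Hoffmann → Hamid Eriksson. That is 2 steps up, so Bram Gupta is 2 levels below Hamid Eriksson.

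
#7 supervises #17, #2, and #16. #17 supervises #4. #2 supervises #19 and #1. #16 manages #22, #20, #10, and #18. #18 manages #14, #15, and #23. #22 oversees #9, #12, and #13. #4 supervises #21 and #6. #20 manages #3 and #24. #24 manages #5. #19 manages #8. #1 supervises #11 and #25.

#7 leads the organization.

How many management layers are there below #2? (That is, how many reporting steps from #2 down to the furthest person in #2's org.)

The longest chain under #2 runs #2 → #1 → #25, which is 2 levels below #2.

2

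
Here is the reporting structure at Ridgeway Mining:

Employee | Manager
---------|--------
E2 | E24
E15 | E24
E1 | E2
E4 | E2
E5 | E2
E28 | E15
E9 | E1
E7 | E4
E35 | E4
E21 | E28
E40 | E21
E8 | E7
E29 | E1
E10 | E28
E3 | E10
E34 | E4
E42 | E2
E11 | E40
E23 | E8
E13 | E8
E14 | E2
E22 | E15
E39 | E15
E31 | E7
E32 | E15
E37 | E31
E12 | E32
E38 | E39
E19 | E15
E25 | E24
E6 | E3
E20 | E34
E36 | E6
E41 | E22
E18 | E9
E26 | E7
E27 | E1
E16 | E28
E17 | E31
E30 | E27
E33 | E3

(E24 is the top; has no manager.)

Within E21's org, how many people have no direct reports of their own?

The only person in E21's organization with no one reporting to them is E11. That is 1.

1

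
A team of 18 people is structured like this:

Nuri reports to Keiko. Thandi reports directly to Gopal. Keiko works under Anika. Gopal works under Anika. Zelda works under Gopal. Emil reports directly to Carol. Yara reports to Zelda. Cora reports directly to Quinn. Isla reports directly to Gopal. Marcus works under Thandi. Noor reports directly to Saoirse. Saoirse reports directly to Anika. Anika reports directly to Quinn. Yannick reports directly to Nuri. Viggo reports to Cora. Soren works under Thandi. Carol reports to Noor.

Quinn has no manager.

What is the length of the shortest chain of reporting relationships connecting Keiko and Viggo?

4

Keiko is 2 levels below Quinn, and Viggo is 2 levels below Quinn (their lowest common manager). The shortest path runs up from Keiko to Quinn and back down to Viggo: 2 + 2 = 4 links.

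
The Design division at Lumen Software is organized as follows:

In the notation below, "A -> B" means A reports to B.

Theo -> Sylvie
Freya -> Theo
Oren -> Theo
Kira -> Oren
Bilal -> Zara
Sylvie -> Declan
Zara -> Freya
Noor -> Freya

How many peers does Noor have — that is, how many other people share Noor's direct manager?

1

Noor reports to Freya. Freya's other direct reports are Zara — 1 peer.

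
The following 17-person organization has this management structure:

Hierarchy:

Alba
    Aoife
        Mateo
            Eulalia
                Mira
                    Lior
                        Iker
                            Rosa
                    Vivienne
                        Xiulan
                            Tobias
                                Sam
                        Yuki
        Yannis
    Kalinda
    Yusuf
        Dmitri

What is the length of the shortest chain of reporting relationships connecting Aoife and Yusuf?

Aoife is 1 level below Alba, and Yusuf is 1 level below Alba (their lowest common manager). The shortest path runs up from Aoife to Alba and back down to Yusuf: 1 + 1 = 2 links.

2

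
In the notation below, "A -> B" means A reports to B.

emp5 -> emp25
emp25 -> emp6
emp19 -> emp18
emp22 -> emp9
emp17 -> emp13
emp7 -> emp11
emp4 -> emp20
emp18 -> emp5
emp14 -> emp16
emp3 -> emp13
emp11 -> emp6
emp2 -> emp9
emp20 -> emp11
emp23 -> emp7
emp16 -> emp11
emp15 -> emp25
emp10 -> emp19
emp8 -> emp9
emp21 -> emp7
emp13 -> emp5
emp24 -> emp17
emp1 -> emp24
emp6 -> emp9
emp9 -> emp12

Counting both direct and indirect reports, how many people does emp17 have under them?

emp17 directly manages emp24. Under emp24: emp1 (1). That's 2 in total.

2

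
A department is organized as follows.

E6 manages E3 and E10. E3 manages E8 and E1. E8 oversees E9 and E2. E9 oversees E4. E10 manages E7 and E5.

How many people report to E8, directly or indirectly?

3

E8 directly manages E9, E2. Under E9: E4 (1). E2 has no reports. So E8's organization is 2 direct reports plus everyone under them: 2 + 1 = 3.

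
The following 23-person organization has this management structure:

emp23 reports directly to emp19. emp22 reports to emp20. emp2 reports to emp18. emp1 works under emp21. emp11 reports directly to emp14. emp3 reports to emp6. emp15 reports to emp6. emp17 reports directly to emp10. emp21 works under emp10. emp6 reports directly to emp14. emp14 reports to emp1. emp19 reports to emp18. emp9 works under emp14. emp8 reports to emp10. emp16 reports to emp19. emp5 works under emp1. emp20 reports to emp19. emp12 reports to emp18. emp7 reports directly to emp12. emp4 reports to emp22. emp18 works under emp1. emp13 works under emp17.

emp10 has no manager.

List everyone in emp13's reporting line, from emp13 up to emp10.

emp13 reports to emp17. emp17 reports to emp10. emp10 is at the top.

emp13 -> emp17 -> emp10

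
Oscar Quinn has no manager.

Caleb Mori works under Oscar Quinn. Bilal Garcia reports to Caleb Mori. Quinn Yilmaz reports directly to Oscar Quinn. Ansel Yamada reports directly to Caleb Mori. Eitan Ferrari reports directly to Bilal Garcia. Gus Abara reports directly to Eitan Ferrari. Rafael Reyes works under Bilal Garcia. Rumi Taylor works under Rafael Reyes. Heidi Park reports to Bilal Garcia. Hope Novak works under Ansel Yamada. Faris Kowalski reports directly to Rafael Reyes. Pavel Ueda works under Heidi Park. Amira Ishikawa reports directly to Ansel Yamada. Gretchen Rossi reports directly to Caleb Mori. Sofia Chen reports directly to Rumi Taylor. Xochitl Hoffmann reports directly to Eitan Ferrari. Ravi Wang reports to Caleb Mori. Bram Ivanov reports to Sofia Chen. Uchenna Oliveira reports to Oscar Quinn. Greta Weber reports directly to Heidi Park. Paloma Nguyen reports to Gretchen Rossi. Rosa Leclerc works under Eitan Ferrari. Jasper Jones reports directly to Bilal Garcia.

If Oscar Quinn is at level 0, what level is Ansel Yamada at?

Chain from Ansel Yamada up to Oscar Quinn: Ansel Yamada → Caleb Mori → Oscar Quinn. That is 2 steps up, so Ansel Yamada is 2 levels below Oscar Quinn.

2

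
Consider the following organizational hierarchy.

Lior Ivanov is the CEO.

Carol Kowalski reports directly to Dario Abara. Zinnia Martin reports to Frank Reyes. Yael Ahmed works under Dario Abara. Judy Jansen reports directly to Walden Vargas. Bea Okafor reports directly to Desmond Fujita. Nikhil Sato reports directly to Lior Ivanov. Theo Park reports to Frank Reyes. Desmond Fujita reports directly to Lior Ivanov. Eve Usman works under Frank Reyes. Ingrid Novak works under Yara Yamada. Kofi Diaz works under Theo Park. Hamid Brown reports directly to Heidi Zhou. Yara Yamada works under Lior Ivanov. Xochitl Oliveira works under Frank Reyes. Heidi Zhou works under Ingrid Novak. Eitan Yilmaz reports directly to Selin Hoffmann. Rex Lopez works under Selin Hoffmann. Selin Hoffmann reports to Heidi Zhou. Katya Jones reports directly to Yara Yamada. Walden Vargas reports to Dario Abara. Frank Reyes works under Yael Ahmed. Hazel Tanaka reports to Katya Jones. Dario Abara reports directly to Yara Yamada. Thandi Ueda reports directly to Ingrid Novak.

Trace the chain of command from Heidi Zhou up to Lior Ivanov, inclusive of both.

Heidi Zhou -> Ingrid Novak -> Yara Yamada -> Lior Ivanov

Heidi Zhou reports to Ingrid Novak. Ingrid Novak reports to Yara Yamada. Yara Yamada reports to Lior Ivanov. Lior Ivanov is at the top.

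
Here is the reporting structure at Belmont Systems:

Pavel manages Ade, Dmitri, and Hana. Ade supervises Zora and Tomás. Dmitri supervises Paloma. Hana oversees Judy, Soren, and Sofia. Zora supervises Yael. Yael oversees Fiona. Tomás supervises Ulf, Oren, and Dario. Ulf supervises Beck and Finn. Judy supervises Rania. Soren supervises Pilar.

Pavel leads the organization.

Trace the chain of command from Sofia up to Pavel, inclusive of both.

Sofia -> Hana -> Pavel

Sofia reports to Hana. Hana reports to Pavel. Pavel is at the top.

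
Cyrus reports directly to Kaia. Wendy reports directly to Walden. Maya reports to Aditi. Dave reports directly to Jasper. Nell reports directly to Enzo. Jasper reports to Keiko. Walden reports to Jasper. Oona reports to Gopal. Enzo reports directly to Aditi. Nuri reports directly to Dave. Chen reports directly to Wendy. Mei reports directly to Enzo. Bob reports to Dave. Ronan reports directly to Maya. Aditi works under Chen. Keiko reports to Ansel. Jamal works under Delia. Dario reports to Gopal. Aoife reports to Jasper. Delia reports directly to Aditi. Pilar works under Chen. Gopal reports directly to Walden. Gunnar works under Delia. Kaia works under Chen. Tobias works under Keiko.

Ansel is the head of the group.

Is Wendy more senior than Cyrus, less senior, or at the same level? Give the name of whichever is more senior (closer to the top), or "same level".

Wendy

Wendy is 4 levels below Ansel; Cyrus is 7. Wendy is higher.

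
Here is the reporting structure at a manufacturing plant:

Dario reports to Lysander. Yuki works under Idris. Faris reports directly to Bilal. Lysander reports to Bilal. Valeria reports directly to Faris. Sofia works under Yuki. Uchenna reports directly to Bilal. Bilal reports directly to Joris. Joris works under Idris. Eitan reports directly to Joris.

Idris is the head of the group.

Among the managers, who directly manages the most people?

Bilal

Direct-report counts: Idris has 2; Yuki has 1; Joris has 2; Bilal has 3; Lysander has 1; Faris has 1. The largest is 3, held by Bilal.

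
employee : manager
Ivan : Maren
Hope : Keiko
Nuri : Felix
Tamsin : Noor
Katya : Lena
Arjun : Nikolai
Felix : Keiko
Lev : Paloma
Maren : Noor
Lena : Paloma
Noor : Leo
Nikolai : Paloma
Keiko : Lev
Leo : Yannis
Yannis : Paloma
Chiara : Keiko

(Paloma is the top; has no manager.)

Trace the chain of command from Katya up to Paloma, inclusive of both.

Katya -> Lena -> Paloma

Katya reports to Lena. Lena reports to Paloma. Paloma is at the top.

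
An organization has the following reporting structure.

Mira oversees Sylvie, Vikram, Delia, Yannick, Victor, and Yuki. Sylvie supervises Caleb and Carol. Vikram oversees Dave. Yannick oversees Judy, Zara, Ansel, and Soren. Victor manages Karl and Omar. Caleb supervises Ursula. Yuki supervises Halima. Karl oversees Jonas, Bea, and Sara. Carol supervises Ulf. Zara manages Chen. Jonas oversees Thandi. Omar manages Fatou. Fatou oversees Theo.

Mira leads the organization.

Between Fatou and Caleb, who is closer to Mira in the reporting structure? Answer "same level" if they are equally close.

Fatou is 3 levels below Mira; Caleb is 2. Caleb is higher.

Caleb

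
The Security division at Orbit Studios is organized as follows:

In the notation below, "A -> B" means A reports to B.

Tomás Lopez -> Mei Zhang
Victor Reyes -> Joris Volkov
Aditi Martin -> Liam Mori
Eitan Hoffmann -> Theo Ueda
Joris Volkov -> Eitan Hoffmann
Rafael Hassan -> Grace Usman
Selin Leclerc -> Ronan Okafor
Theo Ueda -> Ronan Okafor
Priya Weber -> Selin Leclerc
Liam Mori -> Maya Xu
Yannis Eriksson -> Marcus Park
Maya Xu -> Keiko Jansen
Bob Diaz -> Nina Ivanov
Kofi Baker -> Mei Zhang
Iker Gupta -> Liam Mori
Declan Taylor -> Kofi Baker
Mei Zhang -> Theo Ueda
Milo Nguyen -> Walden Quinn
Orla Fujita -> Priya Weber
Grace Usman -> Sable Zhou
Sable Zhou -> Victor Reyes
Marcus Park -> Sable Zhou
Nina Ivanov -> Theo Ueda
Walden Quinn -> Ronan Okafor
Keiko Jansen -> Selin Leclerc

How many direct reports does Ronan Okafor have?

Ronan Okafor directly manages Selin Leclerc, Theo Ueda, Walden Quinn. That is 3 direct reports.

3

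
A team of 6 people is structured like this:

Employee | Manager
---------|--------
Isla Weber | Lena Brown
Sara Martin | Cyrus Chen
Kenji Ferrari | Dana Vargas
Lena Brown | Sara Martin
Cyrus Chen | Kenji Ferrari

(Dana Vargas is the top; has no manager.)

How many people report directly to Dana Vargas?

1

Dana Vargas directly manages Kenji Ferrari. That is 1 direct report.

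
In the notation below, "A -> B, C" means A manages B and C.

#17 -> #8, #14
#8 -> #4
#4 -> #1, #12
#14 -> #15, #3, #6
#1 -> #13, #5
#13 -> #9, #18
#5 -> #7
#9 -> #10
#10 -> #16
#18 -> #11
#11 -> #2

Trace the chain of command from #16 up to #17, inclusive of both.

#16 reports to #10. #10 reports to #9. #9 reports to #13. #13 reports to #1. #1 reports to #4. #4 reports to #8. #8 reports to #17. #17 is at the top.

#16 -> #10 -> #9 -> #13 -> #1 -> #4 -> #8 -> #17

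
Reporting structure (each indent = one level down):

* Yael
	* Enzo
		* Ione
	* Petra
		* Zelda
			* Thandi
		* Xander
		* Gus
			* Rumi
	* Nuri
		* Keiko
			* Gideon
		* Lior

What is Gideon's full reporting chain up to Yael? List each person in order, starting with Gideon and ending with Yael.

Gideon reports to Keiko. Keiko reports to Nuri. Nuri reports to Yael. Yael is at the top.

Gideon -> Keiko -> Nuri -> Yael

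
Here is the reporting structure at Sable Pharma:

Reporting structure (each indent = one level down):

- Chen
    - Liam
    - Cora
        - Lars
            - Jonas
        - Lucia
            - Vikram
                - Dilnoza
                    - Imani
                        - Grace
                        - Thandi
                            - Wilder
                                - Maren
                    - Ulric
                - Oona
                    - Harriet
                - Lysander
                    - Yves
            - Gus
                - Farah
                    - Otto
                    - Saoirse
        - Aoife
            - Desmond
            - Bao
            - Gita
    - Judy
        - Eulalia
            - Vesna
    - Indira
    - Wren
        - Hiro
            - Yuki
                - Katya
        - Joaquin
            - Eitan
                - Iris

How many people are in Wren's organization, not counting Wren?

Wren directly manages Hiro, Joaquin. Under Hiro: Yuki, Katya (2). Under Joaquin: Eitan, Iris (2). So Wren's organization is 2 direct reports plus everyone under them: 3 + 3 = 6.

6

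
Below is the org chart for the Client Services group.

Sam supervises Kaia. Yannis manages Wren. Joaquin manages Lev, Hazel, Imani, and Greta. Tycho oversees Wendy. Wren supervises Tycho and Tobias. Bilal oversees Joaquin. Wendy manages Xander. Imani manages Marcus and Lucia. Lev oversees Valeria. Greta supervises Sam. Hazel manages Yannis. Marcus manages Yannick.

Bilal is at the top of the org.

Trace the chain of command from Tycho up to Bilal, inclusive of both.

Tycho -> Wren -> Yannis -> Hazel -> Joaquin -> Bilal

Tycho reports to Wren. Wren reports to Yannis. Yannis reports to Hazel. Hazel reports to Joaquin. Joaquin reports to Bilal. Bilal is at the top.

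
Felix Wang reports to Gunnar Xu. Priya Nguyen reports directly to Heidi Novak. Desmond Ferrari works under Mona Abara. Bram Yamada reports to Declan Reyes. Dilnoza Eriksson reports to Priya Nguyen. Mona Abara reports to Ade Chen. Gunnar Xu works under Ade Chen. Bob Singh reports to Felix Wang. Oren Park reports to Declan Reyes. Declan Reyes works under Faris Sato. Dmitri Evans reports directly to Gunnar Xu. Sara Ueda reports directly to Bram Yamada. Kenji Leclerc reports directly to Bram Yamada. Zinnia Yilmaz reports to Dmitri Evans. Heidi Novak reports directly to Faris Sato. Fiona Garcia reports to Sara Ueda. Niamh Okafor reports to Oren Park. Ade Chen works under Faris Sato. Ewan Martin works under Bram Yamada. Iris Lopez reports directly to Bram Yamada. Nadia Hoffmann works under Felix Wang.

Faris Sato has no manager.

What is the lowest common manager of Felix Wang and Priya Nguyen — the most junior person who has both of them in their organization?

Faris Sato

Felix Wang's chain of managers is Gunnar Xu, Ade Chen, Faris Sato. Priya Nguyen's chain of managers is Heidi Novak, Faris Sato. The first manager that appears in both chains is Faris Sato.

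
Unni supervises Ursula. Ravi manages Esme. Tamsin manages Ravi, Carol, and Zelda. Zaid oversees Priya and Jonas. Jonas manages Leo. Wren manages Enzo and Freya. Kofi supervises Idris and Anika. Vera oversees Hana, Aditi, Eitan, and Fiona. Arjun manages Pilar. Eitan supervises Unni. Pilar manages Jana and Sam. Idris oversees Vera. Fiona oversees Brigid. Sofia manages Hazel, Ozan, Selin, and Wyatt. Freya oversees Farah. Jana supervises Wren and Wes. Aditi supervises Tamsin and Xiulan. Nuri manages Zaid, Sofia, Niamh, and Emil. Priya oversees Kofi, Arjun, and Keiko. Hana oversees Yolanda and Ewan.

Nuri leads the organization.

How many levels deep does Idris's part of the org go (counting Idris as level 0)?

The longest chain under Idris runs Idris → Vera → Aditi → Tamsin → Ravi → Esme, which is 5 levels below Idris.

5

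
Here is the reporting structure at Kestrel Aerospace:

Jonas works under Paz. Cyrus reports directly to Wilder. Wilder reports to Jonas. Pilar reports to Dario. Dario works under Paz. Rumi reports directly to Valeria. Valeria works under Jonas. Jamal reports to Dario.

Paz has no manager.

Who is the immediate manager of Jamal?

Dario

Jamal reports directly to Dario.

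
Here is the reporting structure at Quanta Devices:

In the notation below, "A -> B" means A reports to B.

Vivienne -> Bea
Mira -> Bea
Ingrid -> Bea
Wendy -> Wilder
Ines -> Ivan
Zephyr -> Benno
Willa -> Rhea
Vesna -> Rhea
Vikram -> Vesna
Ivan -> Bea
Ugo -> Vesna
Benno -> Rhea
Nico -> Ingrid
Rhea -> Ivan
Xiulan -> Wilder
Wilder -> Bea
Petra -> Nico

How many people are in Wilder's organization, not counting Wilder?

Wilder directly manages Xiulan, Wendy. Xiulan has no reports. Wendy has no reports. So Wilder's organization is 2 direct reports plus everyone under them: 1 + 1 = 2.

2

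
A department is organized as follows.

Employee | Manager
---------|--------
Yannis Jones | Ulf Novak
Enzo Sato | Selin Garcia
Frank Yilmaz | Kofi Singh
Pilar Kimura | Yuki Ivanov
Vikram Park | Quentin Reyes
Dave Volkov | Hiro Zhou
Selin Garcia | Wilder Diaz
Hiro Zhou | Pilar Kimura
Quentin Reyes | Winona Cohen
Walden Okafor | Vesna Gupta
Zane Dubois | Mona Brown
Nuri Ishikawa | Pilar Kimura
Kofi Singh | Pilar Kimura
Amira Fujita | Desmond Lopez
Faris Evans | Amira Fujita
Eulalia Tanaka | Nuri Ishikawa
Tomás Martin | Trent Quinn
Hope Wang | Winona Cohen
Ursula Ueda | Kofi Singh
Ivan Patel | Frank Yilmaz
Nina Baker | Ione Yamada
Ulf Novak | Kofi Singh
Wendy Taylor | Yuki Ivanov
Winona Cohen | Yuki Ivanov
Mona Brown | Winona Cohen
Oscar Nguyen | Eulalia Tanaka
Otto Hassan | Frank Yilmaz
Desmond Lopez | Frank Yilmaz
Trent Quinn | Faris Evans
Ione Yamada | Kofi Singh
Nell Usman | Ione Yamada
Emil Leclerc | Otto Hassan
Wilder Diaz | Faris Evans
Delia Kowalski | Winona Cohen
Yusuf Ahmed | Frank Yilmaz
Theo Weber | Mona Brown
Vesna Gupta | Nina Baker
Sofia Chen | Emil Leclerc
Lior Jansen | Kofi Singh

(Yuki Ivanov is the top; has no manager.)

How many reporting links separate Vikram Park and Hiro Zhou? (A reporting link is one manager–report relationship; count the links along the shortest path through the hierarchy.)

Vikram Park is 3 levels below Yuki Ivanov, and Hiro Zhou is 2 levels below Yuki Ivanov (their lowest common manager). The shortest path runs up from Vikram Park to Yuki Ivanov and back down to Hiro Zhou: 3 + 2 = 5 links.

5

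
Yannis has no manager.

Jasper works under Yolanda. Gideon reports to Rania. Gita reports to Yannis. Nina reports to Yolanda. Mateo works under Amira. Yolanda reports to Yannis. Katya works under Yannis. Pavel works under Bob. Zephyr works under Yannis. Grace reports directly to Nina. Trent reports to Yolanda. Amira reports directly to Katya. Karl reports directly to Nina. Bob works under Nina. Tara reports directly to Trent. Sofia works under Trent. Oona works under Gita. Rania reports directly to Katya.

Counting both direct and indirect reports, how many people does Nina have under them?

4

Nina directly manages Grace, Bob, Karl. Grace has no reports. Under Bob: Pavel (1). Karl has no reports. So Nina's organization is 3 direct reports plus everyone under them: 1 + 2 + 1 = 4.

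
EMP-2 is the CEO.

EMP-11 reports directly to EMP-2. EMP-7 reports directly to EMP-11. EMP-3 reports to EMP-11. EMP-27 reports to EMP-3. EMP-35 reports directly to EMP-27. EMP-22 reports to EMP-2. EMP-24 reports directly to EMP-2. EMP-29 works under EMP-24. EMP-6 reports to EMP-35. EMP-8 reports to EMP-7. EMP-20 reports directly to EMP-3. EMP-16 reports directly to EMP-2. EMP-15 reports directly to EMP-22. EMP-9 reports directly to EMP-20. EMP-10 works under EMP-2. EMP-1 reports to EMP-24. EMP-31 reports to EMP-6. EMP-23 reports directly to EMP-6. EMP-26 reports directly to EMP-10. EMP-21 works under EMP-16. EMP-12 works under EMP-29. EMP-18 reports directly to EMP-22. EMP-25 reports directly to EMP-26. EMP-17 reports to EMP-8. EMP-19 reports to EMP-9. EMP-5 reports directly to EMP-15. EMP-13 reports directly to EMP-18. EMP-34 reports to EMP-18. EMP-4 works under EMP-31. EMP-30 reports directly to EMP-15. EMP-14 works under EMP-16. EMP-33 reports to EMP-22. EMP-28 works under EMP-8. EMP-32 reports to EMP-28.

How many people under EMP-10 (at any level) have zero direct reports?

1

The only person in EMP-10's organization with no one reporting to them is EMP-25. That is 1.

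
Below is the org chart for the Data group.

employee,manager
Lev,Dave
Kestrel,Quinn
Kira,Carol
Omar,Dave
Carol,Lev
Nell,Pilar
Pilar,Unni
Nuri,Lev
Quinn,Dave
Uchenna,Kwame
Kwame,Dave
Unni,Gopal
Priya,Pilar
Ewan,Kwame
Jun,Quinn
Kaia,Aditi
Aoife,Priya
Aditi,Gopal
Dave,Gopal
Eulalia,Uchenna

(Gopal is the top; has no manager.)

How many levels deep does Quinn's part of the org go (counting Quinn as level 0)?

The longest chain under Quinn runs Quinn → Kestrel, which is 1 level below Quinn.

1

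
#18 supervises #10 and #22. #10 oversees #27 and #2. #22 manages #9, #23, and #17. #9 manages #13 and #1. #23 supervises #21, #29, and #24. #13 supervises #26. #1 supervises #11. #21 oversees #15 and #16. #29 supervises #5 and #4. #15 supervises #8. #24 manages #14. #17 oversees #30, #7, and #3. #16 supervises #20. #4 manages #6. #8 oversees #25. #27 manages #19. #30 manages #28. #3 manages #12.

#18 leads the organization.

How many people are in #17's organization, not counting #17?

#17 directly manages #30, #7, #3. Under #30: #28 (1). #7 has no reports. Under #3: #12 (1). So #17's organization is 3 direct reports plus everyone under them: 2 + 1 + 2 = 5.

5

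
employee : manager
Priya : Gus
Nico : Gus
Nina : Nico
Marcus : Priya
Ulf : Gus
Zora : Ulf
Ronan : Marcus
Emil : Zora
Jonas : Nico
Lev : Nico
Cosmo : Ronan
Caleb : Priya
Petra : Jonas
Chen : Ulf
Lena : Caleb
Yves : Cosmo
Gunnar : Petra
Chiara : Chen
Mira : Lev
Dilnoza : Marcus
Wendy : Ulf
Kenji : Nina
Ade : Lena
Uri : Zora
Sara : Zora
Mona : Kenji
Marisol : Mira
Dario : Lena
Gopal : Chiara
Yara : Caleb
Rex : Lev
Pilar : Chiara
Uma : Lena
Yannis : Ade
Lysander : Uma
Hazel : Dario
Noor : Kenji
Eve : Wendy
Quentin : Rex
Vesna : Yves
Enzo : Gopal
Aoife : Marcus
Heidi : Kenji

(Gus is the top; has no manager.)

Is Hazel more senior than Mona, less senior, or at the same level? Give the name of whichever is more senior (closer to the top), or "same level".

Hazel is 5 levels below Gus; Mona is 4. Mona is higher.

Mona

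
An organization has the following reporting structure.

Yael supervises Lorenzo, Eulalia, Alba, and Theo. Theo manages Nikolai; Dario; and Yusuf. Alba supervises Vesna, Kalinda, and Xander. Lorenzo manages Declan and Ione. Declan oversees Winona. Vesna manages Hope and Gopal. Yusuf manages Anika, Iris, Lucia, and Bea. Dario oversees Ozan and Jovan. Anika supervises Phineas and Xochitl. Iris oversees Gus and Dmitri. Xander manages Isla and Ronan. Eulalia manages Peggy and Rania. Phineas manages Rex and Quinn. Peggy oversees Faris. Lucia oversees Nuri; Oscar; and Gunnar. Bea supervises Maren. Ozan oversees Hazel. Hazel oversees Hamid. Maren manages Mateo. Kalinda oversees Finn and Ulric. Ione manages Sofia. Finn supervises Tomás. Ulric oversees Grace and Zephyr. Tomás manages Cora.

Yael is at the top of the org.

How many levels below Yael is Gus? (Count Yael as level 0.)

4

Chain from Gus up to Yael: Gus → Iris → Yusuf → Theo → Yael. That is 4 steps up, so Gus is 4 levels below Yael.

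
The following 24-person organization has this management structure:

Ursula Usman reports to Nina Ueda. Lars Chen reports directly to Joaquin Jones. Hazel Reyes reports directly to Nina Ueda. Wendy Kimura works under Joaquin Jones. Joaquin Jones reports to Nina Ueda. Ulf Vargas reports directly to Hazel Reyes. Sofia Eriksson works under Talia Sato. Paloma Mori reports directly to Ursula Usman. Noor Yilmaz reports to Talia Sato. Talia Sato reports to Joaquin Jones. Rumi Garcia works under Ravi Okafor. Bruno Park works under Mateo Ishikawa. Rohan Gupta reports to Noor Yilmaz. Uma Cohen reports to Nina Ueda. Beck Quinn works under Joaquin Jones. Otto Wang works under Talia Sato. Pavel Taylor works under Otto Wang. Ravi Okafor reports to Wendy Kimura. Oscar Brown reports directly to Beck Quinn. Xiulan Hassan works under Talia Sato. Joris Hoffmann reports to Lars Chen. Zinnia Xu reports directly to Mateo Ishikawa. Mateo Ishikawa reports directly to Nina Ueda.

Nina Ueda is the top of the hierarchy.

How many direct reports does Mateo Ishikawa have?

2

Mateo Ishikawa directly manages Zinnia Xu, Bruno Park. That is 2 direct reports.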